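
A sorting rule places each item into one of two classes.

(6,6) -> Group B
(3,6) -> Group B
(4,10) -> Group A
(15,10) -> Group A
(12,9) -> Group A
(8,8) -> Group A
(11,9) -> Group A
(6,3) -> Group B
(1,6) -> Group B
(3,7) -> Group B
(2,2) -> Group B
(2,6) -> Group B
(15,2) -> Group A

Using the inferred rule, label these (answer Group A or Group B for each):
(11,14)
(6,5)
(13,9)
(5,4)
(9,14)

Group A, Group B, Group A, Group B, Group A

A rule that fits every label: sum ≥ 14 — true of each 'Group A' example, false of each 'Group B' one.
(11,14): Group A (11+14 = 25). (6,5): Group B (6+5 = 11). (13,9): Group A (13+9 = 22). (5,4): Group B (5+4 = 9). (9,14): Group A (9+14 = 23).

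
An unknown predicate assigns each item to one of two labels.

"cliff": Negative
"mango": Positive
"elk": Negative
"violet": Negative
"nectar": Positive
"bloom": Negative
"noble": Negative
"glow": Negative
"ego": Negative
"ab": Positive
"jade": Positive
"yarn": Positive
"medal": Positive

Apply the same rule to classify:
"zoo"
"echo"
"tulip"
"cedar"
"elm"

Negative, Negative, Negative, Positive, Negative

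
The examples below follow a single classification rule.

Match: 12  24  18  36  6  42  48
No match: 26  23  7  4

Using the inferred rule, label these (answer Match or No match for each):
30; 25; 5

Match, No match, No match

One predicate separates the groups cleanly: multiple of 3.
30: Match (30 = 3·10). 25: No match (25 = 3·8 + 1). 5: No match (5 = 3·1 + 2).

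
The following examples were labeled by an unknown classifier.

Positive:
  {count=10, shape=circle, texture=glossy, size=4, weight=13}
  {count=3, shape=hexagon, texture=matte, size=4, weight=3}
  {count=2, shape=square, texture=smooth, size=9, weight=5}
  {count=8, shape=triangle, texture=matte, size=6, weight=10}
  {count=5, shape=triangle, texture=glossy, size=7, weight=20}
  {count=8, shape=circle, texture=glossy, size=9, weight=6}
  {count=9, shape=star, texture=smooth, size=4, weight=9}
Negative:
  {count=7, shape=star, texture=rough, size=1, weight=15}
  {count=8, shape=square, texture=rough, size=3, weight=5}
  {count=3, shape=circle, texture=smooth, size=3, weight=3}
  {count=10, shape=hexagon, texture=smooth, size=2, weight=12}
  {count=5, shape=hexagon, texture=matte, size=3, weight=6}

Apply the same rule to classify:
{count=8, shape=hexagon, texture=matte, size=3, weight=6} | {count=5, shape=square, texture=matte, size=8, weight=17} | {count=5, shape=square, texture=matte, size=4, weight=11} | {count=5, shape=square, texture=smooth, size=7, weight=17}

Negative, Positive, Positive, Positive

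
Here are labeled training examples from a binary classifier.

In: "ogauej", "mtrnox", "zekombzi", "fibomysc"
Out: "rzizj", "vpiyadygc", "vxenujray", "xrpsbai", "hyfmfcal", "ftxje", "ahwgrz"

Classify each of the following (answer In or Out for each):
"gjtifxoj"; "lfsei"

Comparing the two groups points to one rule — contains 'o'.
"gjtifxoj" → has 'o' → In. "lfsei" → no 'o' → Out.

In, Out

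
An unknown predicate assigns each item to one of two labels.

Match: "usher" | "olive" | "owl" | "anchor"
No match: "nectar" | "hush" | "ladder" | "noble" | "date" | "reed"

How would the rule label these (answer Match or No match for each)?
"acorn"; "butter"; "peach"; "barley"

Comparing the two groups points to one rule — starts with a vowel.
"acorn": Match (starts with 'a'). "butter": No match (starts with 'b'). "peach": No match (starts with 'p'). "barley": No match (starts with 'b').

Match, No match, No match, No match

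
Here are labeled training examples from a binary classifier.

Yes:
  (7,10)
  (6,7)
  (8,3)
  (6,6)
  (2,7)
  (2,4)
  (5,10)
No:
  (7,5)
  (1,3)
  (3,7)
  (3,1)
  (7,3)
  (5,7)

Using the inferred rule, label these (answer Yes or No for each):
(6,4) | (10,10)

Yes, Yes

The pattern is that an item is 'Yes' exactly when: product is even.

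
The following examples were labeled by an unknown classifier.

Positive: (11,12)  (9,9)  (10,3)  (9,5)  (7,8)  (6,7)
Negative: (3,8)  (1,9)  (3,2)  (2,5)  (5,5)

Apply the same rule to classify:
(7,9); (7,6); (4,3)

The simplest hypothesis consistent with all the labels is: sum ≥ 13.
(7,9) — 7+9 = 16, hence Positive. (7,6) — 7+6 = 13, hence Positive. (4,3) — 4+3 = 7, hence Negative.

Positive, Positive, Negative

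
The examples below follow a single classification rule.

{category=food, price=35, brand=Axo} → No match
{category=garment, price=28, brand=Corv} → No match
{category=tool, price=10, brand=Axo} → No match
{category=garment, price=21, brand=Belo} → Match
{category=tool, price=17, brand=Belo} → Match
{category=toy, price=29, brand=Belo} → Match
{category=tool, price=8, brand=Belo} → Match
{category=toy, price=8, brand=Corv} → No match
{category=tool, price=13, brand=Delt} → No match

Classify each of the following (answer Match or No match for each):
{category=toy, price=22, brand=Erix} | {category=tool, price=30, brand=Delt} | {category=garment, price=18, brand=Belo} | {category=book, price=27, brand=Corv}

No match, No match, Match, No match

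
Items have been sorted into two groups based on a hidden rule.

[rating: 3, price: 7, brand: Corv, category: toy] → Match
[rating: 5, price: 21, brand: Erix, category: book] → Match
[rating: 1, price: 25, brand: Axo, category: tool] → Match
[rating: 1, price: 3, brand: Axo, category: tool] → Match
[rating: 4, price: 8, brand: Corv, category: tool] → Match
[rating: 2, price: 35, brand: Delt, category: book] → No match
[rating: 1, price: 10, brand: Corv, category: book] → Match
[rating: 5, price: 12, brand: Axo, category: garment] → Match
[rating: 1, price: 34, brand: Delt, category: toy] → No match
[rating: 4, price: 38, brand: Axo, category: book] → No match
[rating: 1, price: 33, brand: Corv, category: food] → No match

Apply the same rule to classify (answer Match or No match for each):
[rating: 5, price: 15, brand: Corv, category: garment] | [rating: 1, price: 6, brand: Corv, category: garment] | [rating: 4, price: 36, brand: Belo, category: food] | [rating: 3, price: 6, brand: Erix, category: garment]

One predicate separates the groups cleanly: price ≤ 25.
[rating: 5, price: 15, brand: Corv, category: garment] → price = 15 → Match. [rating: 1, price: 6, brand: Corv, category: garment] → price = 6 → Match. [rating: 4, price: 36, brand: Belo, category: food] → price = 36 → No match. [rating: 3, price: 6, brand: Erix, category: garment] → price = 6 → Match.

Match, Match, No match, Match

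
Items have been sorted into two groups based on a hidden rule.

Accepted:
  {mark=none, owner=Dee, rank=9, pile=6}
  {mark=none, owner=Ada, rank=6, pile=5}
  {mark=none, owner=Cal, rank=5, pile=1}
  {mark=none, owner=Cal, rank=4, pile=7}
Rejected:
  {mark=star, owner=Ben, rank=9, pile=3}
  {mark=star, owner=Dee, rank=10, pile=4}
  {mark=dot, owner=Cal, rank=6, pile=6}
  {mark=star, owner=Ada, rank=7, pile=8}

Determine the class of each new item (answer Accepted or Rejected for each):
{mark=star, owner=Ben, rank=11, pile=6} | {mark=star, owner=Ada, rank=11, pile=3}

Rejected, Rejected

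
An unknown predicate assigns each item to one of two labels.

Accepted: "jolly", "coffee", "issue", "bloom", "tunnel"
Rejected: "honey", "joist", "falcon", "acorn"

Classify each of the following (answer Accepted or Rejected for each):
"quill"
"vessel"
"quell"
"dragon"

Accepted, Accepted, Accepted, Rejected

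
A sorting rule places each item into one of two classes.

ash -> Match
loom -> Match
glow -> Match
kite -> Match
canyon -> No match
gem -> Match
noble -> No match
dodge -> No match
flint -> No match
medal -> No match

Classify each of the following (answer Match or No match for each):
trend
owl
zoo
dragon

No match, Match, Match, No match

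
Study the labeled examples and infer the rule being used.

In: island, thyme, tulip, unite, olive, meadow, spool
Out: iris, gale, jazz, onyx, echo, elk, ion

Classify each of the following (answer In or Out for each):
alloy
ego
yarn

The distinguishing property — length ≥ 5 — holds for all the 'In' cases and none of the 'Out' cases.
alloy — length 5, hence In. ego — length 3, hence Out. yarn — length 4, hence Out.

In, Out, Out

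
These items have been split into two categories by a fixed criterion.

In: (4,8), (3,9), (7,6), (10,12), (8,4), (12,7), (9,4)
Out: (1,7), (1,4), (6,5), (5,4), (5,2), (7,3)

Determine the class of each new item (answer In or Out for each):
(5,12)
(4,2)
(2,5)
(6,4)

In, Out, Out, Out

All 'In' examples share one property — sum ≥ 12 — and every 'Out' example lacks it.
(5,12) → 5+12 = 17 → In. (4,2) → 4+2 = 6 → Out. (2,5) → 2+5 = 7 → Out. (6,4) → 6+4 = 10 → Out.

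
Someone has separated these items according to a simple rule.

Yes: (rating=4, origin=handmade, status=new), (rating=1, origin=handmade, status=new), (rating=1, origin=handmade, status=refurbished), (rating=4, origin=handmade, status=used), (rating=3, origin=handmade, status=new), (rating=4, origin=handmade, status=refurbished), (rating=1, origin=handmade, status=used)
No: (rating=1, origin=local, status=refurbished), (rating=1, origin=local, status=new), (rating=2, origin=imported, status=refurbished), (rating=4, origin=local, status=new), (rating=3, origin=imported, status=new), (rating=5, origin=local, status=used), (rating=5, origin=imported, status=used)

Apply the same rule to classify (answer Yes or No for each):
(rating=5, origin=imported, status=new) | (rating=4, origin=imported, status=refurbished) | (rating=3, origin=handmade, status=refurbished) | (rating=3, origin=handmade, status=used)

Every 'Yes' example satisfies: origin is handmade. None of the 'No' examples do.
(rating=5, origin=imported, status=new): No (origin is imported). (rating=4, origin=imported, status=refurbished): No (origin is imported). (rating=3, origin=handmade, status=refurbished): Yes (origin is handmade). (rating=3, origin=handmade, status=used): Yes (origin is handmade).

No, No, Yes, Yes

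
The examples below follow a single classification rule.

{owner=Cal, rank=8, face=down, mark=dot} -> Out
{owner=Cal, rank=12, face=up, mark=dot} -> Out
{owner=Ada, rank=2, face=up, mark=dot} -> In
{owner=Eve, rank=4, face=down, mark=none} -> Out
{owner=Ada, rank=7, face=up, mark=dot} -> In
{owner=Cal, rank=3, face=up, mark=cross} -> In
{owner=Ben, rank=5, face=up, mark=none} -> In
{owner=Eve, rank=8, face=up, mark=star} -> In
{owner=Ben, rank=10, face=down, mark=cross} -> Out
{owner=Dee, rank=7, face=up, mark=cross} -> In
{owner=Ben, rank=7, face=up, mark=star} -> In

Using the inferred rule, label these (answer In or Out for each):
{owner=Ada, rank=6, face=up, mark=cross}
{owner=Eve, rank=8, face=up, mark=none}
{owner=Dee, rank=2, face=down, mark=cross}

The simplest hypothesis consistent with all the labels is: face is up AND rank ≤ 8.

In, In, Out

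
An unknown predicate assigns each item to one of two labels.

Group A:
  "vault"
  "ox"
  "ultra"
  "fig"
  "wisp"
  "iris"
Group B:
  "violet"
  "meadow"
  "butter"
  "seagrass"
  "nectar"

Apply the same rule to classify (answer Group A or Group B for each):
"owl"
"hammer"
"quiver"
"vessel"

The common property of the 'Group A' items is: length ≤ 5. No 'Group B' item has it.
Group A: "owl", since length 3.
Group B: "hammer", since length 6.
Group B: "quiver", since length 6.
Group B: "vessel", since length 6.

Group A, Group B, Group B, Group B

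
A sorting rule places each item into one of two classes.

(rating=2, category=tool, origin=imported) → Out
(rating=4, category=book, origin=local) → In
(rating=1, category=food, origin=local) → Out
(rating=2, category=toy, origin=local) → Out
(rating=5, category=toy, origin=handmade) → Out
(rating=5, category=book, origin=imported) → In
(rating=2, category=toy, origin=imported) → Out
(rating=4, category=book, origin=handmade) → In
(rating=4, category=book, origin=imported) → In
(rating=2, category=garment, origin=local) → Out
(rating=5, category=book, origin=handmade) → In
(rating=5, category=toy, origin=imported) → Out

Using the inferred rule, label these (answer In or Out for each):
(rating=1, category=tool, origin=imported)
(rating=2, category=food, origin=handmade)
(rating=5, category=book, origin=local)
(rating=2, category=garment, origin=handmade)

Out, Out, In, Out

Checking candidate rules against both groups, what survives is: category is book.
(rating=1, category=tool, origin=imported): category is tool, does not satisfy this → Out.
(rating=2, category=food, origin=handmade): category is food, does not satisfy this → Out.
(rating=5, category=book, origin=local): category is book, satisfies this → In.
(rating=2, category=garment, origin=handmade): category is garment, does not satisfy this → Out.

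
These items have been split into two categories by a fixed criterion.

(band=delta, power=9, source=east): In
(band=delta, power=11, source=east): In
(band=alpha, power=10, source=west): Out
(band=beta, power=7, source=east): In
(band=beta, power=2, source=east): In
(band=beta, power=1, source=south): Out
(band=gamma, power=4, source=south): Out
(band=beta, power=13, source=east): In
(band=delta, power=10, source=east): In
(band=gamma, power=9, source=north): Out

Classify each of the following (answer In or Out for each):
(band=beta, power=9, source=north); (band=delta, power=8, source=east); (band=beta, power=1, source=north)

Out, In, Out

One predicate separates the groups cleanly: source is east.
Out: (band=beta, power=9, source=north), since source is north. In: (band=delta, power=8, source=east), since source is east. Out: (band=beta, power=1, source=north), since source is north.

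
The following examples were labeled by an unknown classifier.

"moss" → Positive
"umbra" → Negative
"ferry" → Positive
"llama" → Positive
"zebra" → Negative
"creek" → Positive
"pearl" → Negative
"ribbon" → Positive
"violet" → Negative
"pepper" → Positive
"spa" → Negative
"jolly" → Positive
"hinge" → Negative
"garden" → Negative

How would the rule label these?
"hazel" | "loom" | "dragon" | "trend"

The common property of the 'Positive' items is: has a double letter. No 'Negative' item has it.
"hazel" → no doubled letter → Negative. "loom" → 'oo' doubled → Positive. "dragon" → no doubled letter → Negative. "trend" → no doubled letter → Negative.

Negative, Positive, Negative, Negative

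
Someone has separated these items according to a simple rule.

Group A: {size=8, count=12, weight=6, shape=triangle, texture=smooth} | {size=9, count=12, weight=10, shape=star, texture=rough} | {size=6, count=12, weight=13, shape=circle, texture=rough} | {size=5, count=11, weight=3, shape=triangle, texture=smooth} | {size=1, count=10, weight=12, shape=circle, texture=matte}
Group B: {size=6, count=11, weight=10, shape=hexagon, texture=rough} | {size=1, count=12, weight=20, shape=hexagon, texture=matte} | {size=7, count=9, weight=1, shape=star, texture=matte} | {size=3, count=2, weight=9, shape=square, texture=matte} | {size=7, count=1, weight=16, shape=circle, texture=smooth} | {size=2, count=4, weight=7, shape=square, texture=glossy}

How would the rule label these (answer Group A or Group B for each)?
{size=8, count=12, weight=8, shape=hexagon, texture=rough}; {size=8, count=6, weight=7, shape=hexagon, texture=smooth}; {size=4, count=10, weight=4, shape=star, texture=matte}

The classifier is using: shape is not hexagon AND count ≥ 10.
{size=8, count=12, weight=8, shape=hexagon, texture=rough}: Group B (shape is hexagon, count = 12).
{size=8, count=6, weight=7, shape=hexagon, texture=smooth}: Group B (shape is hexagon, count = 6).
{size=4, count=10, weight=4, shape=star, texture=matte}: Group A (shape is star, count = 10).

Group B, Group B, Group A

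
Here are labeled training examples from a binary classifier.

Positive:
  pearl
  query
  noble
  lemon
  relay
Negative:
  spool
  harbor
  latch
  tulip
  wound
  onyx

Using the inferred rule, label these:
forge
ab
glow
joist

Positive, Negative, Negative, Negative

Looking at the examples, the only property every 'Positive' case has and every 'Negative' case lacks is: contains 'e'.
forge — has 'e', hence Positive. ab — no 'e', hence Negative. glow — no 'e', hence Negative. joist — no 'e', hence Negative.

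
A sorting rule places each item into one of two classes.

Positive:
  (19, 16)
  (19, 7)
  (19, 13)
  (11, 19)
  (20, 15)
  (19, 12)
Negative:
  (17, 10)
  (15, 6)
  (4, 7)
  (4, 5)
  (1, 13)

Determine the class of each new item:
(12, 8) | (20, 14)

Negative, Positive

The rule appears to be: max ≥ 19.
(12, 8): Negative (max 12). (20, 14): Positive (max 20).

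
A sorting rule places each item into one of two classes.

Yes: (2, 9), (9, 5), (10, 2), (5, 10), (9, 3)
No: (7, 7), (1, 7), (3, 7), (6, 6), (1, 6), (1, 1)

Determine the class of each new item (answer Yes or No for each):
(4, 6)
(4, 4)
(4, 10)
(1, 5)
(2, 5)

No, No, Yes, No, No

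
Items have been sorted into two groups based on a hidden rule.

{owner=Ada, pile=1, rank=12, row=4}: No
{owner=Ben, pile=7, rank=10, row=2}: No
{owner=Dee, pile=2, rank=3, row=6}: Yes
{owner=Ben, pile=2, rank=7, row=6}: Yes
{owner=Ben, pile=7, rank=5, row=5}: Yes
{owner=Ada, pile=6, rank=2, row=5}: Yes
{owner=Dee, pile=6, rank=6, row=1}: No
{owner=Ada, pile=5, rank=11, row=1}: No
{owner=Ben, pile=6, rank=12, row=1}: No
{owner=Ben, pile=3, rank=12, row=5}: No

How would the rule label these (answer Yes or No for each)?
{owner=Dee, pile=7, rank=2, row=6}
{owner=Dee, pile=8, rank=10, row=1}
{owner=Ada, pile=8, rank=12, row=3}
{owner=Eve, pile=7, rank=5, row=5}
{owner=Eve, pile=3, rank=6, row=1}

Yes, No, No, Yes, No

Every 'Yes' example satisfies: rank ≤ 7 AND row ≥ 2. None of the 'No' examples do.
{owner=Dee, pile=7, rank=2, row=6} → rank = 2, row = 6 → Yes.
{owner=Dee, pile=8, rank=10, row=1} → rank = 10, row = 1 → No.
{owner=Ada, pile=8, rank=12, row=3} → rank = 12, row = 3 → No.
{owner=Eve, pile=7, rank=5, row=5} → rank = 5, row = 5 → Yes.
{owner=Eve, pile=3, rank=6, row=1} → rank = 6, row = 1 → No.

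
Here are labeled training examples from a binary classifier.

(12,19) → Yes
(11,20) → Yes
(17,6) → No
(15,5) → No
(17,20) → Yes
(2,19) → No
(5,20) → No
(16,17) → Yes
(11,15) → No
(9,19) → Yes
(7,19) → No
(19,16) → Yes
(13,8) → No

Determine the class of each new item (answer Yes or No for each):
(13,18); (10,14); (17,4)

Yes, No, No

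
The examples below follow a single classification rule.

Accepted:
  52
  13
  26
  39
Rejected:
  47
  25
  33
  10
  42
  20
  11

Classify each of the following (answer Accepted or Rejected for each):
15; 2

The pattern is that an item is 'Accepted' exactly when: multiple of 13.
15: 15 = 13·1 + 2, does not pass → Rejected. 2: 2 = 13·0 + 2, does not pass → Rejected.

Rejected, Rejected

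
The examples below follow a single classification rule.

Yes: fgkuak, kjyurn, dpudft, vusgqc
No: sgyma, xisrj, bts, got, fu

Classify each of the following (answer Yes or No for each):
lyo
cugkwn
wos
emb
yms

No, Yes, No, No, No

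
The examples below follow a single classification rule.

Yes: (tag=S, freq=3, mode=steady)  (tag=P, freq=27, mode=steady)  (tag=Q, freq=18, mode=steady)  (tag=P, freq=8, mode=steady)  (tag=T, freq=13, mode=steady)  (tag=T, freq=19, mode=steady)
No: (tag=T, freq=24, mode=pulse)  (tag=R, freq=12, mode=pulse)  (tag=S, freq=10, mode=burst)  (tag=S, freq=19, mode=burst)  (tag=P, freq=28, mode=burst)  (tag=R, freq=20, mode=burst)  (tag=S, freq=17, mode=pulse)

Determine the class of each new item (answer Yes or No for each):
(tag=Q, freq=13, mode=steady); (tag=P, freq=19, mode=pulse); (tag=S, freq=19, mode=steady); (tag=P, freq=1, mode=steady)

Yes, No, Yes, Yes

The simplest hypothesis consistent with all the labels is: mode is steady.
Yes: (tag=Q, freq=13, mode=steady), since mode is steady.
No: (tag=P, freq=19, mode=pulse), since mode is pulse.
Yes: (tag=S, freq=19, mode=steady), since mode is steady.
Yes: (tag=P, freq=1, mode=steady), since mode is steady.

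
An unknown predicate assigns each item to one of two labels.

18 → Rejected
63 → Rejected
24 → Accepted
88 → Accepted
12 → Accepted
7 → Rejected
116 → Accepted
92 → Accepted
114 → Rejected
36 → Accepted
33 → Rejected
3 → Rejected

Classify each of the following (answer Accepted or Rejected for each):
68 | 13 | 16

The distinguishing property — multiple of 4 — holds for all the 'Accepted' cases and none of the 'Rejected' cases.

Accepted, Rejected, Accepted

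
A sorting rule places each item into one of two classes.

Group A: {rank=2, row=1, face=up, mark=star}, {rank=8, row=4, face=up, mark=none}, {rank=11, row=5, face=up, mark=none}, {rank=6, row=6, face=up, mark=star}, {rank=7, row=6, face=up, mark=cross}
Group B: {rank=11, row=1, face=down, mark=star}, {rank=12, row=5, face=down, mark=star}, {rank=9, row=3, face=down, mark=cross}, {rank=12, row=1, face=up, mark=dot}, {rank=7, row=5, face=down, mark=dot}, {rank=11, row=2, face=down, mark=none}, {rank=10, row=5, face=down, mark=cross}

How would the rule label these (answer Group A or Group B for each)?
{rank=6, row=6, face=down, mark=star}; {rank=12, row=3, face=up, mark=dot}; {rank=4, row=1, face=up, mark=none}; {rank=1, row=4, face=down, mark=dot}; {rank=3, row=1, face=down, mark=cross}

Group B, Group B, Group A, Group B, Group B

Every 'Group A' example satisfies: face is up AND rank ≤ 11. None of the 'Group B' examples do.
{rank=6, row=6, face=down, mark=star}: Group B (face is down, rank = 6). {rank=12, row=3, face=up, mark=dot}: Group B (face is up, rank = 12). {rank=4, row=1, face=up, mark=none}: Group A (face is up, rank = 4). {rank=1, row=4, face=down, mark=dot}: Group B (face is down, rank = 1). {rank=3, row=1, face=down, mark=cross}: Group B (face is down, rank = 3).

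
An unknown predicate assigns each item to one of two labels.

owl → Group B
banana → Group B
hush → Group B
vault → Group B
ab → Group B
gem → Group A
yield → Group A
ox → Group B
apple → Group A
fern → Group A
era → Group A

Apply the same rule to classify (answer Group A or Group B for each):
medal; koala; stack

The distinguishing property — contains 'e' — holds for all the 'Group A' cases and none of the 'Group B' cases.
medal: has 'e' — satisfies this, so Group A.
koala: no 'e' — does not satisfy this, so Group B.
stack: no 'e' — does not satisfy this, so Group B.

Group A, Group B, Group B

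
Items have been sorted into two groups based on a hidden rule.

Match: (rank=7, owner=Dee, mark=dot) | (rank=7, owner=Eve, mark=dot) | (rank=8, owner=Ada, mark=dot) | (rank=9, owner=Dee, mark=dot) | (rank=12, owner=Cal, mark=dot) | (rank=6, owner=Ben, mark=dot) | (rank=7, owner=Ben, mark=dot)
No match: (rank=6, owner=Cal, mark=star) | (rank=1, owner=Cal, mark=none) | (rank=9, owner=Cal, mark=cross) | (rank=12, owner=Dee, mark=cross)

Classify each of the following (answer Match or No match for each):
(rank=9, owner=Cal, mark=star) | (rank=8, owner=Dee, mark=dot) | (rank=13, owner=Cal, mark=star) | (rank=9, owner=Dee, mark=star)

No match, Match, No match, No match

Looking at the examples, the only property every 'Match' case has and every 'No match' case lacks is: mark is dot.
(rank=9, owner=Cal, mark=star): No match (mark is star).
(rank=8, owner=Dee, mark=dot): Match (mark is dot).
(rank=13, owner=Cal, mark=star): No match (mark is star).
(rank=9, owner=Dee, mark=star): No match (mark is star).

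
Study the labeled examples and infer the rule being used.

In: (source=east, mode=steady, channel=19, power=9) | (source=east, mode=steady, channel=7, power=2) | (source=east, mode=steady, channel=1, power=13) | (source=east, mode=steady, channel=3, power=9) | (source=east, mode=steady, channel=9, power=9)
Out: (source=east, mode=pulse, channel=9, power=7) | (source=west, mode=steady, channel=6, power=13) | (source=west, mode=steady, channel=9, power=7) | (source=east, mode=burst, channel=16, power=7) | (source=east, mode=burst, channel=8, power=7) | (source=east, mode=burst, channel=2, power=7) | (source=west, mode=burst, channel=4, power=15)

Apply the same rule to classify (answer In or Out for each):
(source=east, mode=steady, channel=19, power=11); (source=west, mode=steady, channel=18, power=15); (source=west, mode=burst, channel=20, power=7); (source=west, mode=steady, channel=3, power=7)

In, Out, Out, Out

The pattern is that an item is 'In' exactly when: source is east AND mode is steady.
(source=east, mode=steady, channel=19, power=11): source is east, mode is steady, checks out → In. (source=west, mode=steady, channel=18, power=15): source is west, mode is steady, lacks this property → Out. (source=west, mode=burst, channel=20, power=7): source is west, mode is burst, lacks this property → Out. (source=west, mode=steady, channel=3, power=7): source is west, mode is steady, lacks this property → Out.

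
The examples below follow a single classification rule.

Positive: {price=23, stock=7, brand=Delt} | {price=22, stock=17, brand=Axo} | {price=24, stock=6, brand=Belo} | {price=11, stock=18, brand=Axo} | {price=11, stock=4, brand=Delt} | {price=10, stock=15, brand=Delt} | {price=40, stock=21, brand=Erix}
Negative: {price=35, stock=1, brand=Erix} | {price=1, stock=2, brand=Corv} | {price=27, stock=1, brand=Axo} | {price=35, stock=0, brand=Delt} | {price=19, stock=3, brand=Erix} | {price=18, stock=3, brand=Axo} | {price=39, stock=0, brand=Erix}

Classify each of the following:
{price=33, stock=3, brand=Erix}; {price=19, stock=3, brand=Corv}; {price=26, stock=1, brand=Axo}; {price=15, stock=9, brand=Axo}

Negative, Negative, Negative, Positive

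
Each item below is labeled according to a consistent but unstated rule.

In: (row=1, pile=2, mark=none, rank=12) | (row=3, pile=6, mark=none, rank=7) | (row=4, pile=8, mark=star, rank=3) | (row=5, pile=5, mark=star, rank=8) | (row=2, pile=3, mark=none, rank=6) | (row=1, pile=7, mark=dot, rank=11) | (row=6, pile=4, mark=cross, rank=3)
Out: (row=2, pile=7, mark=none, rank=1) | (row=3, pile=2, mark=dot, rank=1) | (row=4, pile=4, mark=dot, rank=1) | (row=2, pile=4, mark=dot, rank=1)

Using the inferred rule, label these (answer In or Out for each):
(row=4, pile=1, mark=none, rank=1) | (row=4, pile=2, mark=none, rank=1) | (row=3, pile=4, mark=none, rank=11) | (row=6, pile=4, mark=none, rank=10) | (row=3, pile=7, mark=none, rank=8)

Out, Out, In, In, In

The pattern is that an item is 'In' exactly when: rank ≥ 3.
(row=4, pile=1, mark=none, rank=1): Out (rank = 1). (row=4, pile=2, mark=none, rank=1): Out (rank = 1). (row=3, pile=4, mark=none, rank=11): In (rank = 11). (row=6, pile=4, mark=none, rank=10): In (rank = 10). (row=3, pile=7, mark=none, rank=8): In (rank = 8).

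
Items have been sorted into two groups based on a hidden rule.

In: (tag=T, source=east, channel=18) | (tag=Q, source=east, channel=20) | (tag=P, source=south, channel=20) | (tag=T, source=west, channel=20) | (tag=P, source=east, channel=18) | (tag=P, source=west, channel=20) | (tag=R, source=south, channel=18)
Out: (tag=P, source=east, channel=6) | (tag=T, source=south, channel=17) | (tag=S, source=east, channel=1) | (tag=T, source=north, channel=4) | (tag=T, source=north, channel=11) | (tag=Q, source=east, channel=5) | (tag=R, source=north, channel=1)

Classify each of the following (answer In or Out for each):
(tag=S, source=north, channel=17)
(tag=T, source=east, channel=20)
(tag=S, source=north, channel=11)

Rule: channel ≥ 18. This holds for each 'In' example and fails for each 'Out' one.
Out: (tag=S, source=north, channel=17), since channel = 17.
In: (tag=T, source=east, channel=20), since channel = 20.
Out: (tag=S, source=north, channel=11), since channel = 11.

Out, In, Out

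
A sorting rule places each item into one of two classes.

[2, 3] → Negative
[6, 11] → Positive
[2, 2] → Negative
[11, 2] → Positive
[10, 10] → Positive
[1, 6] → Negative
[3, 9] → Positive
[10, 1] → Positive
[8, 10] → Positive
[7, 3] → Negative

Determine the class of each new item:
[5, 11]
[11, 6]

A rule that fits every label: sum ≥ 11 — true of each 'Positive' example, false of each 'Negative' one.
[5, 11] → 5+11 = 16 → Positive. [11, 6] → 11+6 = 17 → Positive.

Positive, Positive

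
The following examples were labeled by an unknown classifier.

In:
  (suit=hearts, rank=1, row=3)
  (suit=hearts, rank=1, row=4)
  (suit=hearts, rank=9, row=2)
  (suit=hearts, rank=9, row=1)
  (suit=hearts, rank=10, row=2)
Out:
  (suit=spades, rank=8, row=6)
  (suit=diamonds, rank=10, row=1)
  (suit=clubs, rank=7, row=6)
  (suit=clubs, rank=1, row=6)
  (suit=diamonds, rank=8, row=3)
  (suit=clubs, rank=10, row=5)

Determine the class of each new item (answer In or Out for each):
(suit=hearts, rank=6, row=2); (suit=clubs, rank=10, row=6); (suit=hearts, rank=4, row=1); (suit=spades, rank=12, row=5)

All 'In' examples share one property — suit is hearts — and every 'Out' example lacks it.
(suit=hearts, rank=6, row=2) → suit is hearts → In.
(suit=clubs, rank=10, row=6) → suit is clubs → Out.
(suit=hearts, rank=4, row=1) → suit is hearts → In.
(suit=spades, rank=12, row=5) → suit is spades → Out.

In, Out, In, Out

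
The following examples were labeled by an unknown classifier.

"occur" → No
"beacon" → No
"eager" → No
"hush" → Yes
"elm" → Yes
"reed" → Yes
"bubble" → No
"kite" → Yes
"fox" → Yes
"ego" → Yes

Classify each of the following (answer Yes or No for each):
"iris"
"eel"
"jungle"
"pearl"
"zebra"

Yes, Yes, No, No, No

One predicate separates the groups cleanly: length ≤ 4.
"iris" — length 4, hence Yes.
"eel" — length 3, hence Yes.
"jungle" — length 6, hence No.
"pearl" — length 5, hence No.
"zebra" — length 5, hence No.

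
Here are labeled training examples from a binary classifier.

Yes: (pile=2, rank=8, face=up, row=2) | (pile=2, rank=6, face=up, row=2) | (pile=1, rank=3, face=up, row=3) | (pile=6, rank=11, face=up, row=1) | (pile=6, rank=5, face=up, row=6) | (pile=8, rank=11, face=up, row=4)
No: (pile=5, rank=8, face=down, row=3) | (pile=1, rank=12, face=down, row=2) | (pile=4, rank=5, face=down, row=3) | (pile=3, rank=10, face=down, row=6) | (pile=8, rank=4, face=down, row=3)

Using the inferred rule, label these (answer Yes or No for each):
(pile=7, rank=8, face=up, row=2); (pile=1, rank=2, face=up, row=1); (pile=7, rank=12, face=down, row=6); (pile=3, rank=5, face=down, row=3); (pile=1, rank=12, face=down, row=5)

Rule: face is up. This holds for each 'Yes' example and fails for each 'No' one.
(pile=7, rank=8, face=up, row=2) — face is up, hence Yes.
(pile=1, rank=2, face=up, row=1) — face is up, hence Yes.
(pile=7, rank=12, face=down, row=6) — face is down, hence No.
(pile=3, rank=5, face=down, row=3) — face is down, hence No.
(pile=1, rank=12, face=down, row=5) — face is down, hence No.

Yes, Yes, No, No, No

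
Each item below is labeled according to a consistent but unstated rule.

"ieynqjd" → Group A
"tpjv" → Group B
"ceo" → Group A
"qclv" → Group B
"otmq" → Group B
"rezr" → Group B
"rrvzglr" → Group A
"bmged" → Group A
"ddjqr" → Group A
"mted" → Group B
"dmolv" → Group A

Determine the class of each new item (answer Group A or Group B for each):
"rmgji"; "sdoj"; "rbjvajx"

The pattern is that an item is 'Group A' exactly when: odd length.
Group A: "rmgji", since length 5.
Group B: "sdoj", since length 4.
Group A: "rbjvajx", since length 7.

Group A, Group B, Group A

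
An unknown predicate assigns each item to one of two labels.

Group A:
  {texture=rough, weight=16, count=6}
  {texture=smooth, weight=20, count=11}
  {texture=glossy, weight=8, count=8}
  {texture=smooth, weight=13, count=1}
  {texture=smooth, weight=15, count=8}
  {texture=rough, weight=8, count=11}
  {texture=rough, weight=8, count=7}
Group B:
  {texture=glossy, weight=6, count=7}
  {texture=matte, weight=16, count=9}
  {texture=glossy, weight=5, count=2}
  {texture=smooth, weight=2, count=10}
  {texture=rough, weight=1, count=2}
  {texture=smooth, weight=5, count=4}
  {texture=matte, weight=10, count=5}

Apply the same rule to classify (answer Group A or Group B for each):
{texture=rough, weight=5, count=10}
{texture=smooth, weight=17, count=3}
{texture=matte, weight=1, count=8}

A rule that fits every label: texture is not matte AND weight ≥ 8 — true of each 'Group A' example, false of each 'Group B' one.
{texture=rough, weight=5, count=10}: texture is rough, weight = 5, fails the rule → Group B.
{texture=smooth, weight=17, count=3}: texture is smooth, weight = 17, checks out → Group A.
{texture=matte, weight=1, count=8}: texture is matte, weight = 1, fails the rule → Group B.

Group B, Group A, Group B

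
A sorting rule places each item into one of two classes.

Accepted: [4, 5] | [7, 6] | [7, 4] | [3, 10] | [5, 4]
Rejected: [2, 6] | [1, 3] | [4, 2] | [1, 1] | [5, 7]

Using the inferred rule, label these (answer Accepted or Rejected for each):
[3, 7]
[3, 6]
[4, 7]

Rejected, Accepted, Accepted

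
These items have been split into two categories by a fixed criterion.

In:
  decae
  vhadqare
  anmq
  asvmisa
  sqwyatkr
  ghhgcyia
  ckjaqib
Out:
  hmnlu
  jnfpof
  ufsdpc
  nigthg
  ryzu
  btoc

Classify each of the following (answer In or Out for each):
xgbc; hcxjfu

Out, Out

The pattern is that an item is 'In' exactly when: contains 'a'.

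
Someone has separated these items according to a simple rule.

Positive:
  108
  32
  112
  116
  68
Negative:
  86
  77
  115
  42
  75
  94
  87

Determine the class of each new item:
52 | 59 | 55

Positive, Negative, Negative

Checking candidate rules against both groups, what survives is: multiple of 4.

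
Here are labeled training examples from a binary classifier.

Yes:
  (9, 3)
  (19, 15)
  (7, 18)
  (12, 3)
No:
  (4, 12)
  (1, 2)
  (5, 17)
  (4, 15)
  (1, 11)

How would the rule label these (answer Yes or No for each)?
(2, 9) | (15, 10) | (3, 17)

The pattern is that an item is 'Yes' exactly when: first ≥ 7.

No, Yes, No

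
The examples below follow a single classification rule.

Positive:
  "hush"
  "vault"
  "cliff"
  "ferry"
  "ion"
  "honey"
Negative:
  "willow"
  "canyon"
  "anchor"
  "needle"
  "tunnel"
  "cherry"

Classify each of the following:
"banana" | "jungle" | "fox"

Negative, Negative, Positive

The classifier is using: length ≤ 5.
"banana": Negative (length 6).
"jungle": Negative (length 6).
"fox": Positive (length 3).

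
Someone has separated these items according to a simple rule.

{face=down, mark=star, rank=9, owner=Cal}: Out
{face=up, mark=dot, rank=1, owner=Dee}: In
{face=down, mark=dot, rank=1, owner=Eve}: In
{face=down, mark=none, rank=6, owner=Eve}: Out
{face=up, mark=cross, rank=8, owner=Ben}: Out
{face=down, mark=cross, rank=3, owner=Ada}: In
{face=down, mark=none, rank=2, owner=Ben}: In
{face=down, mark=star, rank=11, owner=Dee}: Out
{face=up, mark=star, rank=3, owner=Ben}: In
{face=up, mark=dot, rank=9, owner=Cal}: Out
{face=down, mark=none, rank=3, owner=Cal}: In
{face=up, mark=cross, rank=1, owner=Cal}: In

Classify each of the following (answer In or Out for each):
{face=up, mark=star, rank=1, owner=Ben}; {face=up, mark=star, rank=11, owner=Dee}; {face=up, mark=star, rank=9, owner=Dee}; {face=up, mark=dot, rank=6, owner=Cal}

The distinguishing property — rank ≤ 3 — holds for all the 'In' cases and none of the 'Out' cases.

In, Out, Out, Out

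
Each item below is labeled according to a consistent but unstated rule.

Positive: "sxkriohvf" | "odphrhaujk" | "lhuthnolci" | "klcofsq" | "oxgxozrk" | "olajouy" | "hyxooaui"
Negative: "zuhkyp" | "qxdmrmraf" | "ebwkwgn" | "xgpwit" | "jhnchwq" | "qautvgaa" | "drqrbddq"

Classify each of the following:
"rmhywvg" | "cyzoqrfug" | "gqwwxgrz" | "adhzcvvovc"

A rule that fits every label: contains 'o' — true of each 'Positive' example, false of each 'Negative' one.
"rmhywvg": Negative (no 'o').
"cyzoqrfug": Positive (has 'o').
"gqwwxgrz": Negative (no 'o').
"adhzcvvovc": Positive (has 'o').

Negative, Positive, Negative, Positive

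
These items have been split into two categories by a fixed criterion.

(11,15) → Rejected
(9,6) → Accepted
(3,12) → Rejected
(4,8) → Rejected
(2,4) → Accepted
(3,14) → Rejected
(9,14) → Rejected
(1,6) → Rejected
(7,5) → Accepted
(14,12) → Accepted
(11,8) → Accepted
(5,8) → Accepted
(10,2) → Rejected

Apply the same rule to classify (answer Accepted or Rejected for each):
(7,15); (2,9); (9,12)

Rejected, Rejected, Accepted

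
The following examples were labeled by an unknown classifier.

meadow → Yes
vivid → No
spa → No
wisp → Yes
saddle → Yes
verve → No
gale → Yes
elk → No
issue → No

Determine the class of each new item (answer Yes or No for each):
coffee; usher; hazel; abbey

Yes, No, No, No

The classifier is using: even length.
coffee: length 6, has this property → Yes. usher: length 5, does not fit → No. hazel: length 5, does not fit → No. abbey: length 5, does not fit → No.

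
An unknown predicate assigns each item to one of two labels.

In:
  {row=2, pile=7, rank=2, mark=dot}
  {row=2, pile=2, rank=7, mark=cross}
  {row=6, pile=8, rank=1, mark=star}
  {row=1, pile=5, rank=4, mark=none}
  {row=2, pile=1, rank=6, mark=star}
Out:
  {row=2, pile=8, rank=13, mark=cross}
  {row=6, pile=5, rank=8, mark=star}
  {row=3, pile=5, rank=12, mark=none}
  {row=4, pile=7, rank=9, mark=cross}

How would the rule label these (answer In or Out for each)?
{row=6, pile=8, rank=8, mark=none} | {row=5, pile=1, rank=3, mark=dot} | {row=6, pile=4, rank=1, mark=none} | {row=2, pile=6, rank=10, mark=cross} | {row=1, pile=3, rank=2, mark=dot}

Out, In, In, Out, In

'In' ⟺ rank ≤ 7.
{row=6, pile=8, rank=8, mark=none} — rank = 8, hence Out.
{row=5, pile=1, rank=3, mark=dot} — rank = 3, hence In.
{row=6, pile=4, rank=1, mark=none} — rank = 1, hence In.
{row=2, pile=6, rank=10, mark=cross} — rank = 10, hence Out.
{row=1, pile=3, rank=2, mark=dot} — rank = 2, hence In.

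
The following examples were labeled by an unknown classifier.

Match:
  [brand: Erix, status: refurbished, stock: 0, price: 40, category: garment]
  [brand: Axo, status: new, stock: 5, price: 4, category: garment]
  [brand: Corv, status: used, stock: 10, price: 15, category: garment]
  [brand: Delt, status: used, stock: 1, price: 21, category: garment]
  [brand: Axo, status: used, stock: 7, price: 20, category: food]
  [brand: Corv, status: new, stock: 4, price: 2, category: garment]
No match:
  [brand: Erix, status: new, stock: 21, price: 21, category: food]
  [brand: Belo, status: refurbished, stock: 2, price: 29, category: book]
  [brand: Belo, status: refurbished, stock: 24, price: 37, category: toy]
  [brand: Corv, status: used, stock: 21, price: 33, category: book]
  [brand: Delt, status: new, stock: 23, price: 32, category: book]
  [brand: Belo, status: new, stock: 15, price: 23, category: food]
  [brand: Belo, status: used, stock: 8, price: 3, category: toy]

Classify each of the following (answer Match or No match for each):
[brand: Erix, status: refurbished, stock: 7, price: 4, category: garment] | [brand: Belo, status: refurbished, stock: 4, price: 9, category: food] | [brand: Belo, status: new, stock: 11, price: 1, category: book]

The rule appears to be: category is garment OR brand is Axo.
[brand: Erix, status: refurbished, stock: 7, price: 4, category: garment]: category is garment, brand is Erix — passes, so Match. [brand: Belo, status: refurbished, stock: 4, price: 9, category: food]: category is food, brand is Belo — does not pass, so No match. [brand: Belo, status: new, stock: 11, price: 1, category: book]: category is book, brand is Belo — does not pass, so No match.

Match, No match, No match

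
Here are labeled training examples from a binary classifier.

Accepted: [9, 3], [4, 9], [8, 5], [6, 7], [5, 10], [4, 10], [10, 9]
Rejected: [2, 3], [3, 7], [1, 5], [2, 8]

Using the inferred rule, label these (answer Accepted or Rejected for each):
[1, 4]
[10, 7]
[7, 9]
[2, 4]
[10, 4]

Rejected, Accepted, Accepted, Rejected, Accepted

All 'Accepted' examples share one property — sum ≥ 12 — and every 'Rejected' example lacks it.
[1, 4] — 1+4 = 5, hence Rejected.
[10, 7] — 10+7 = 17, hence Accepted.
[7, 9] — 7+9 = 16, hence Accepted.
[2, 4] — 2+4 = 6, hence Rejected.
[10, 4] — 10+4 = 14, hence Accepted.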